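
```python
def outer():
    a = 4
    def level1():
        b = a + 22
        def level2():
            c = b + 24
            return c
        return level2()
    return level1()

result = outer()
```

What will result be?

Step 1: a = 4. b = a + 22 = 26.
Step 2: c = b + 24 = 26 + 24 = 50.
Step 3: result = 50

The answer is 50.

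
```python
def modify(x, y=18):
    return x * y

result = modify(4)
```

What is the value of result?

Step 1: modify(4) uses default y = 18.
Step 2: Returns 4 * 18 = 72.
Step 3: result = 72

The answer is 72.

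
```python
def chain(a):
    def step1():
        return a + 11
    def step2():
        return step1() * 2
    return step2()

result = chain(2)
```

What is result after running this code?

Step 1: chain(2) captures a = 2.
Step 2: step2() calls step1() which returns 2 + 11 = 13.
Step 3: step2() returns 13 * 2 = 26

The answer is 26.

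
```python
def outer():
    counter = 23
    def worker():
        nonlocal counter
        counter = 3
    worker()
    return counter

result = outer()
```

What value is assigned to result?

Step 1: outer() sets counter = 23.
Step 2: worker() uses nonlocal to reassign counter = 3.
Step 3: result = 3

The answer is 3.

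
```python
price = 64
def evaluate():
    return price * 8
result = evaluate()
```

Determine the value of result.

Step 1: price = 64 is defined globally.
Step 2: evaluate() looks up price from global scope = 64, then computes 64 * 8 = 512.
Step 3: result = 512

The answer is 512.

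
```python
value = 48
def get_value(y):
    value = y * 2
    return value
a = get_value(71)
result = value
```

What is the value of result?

Step 1: Global value = 48.
Step 2: get_value(71) creates local value = 71 * 2 = 142.
Step 3: Global value unchanged because no global keyword. result = 48

The answer is 48.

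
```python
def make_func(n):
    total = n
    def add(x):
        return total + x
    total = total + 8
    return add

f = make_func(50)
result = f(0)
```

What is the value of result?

Step 1: make_func(50) sets total = 50, then total = 50 + 8 = 58.
Step 2: Closures capture by reference, so add sees total = 58.
Step 3: f(0) returns 58 + 0 = 58

The answer is 58.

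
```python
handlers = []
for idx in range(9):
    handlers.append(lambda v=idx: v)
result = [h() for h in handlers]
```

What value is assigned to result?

Step 1: Default arg v=idx captures idx at each iteration.
Step 2: Each lambda has its own default: 0, 1, ..., 8.
Step 3: result = [0, 1, 2, 3, 4, 5, 6, 7, 8]

The answer is [0, 1, 2, 3, 4, 5, 6, 7, 8].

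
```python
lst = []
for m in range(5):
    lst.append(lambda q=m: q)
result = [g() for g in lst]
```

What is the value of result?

Step 1: Default arg q=m captures m at each iteration.
Step 2: Each lambda has its own default: 0, 1, ..., 4.
Step 3: result = [0, 1, 2, 3, 4]

The answer is [0, 1, 2, 3, 4].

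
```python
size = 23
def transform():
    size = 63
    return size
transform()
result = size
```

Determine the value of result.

Step 1: size = 23 globally.
Step 2: transform() creates a LOCAL size = 63 (no global keyword!).
Step 3: The global size is unchanged. result = 23

The answer is 23.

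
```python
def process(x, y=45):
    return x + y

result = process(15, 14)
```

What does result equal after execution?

Step 1: process(15, 14) overrides default y with 14.
Step 2: Returns 15 + 14 = 29.
Step 3: result = 29

The answer is 29.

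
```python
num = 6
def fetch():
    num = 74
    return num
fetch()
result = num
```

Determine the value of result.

Step 1: Global num = 6.
Step 2: fetch() creates local num = 74 (shadow, not modification).
Step 3: After fetch() returns, global num is unchanged. result = 6

The answer is 6.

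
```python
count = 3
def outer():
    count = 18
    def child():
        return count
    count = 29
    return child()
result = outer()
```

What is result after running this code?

Step 1: outer() sets count = 18, then later count = 29.
Step 2: child() is called after count is reassigned to 29. Closures capture variables by reference, not by value.
Step 3: result = 29

The answer is 29.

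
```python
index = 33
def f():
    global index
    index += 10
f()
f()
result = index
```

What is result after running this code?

Step 1: index = 33.
Step 2: First f(): index = 33 + 10 = 43.
Step 3: Second f(): index = 43 + 10 = 53. result = 53

The answer is 53.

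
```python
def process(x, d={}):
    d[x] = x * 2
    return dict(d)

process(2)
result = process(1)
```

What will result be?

Step 1: Mutable default dict is shared across calls.
Step 2: First call adds 2: 4. Second call adds 1: 2.
Step 3: result = {2: 4, 1: 2}

The answer is {2: 4, 1: 2}.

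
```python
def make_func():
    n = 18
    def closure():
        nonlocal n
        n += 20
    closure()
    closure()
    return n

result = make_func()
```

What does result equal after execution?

Step 1: n starts at 18.
Step 2: closure() is called 2 times, each adding 20.
Step 3: n = 18 + 20 * 2 = 58

The answer is 58.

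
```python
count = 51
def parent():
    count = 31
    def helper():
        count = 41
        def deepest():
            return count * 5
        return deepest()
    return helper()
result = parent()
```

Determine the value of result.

Step 1: deepest() looks up count through LEGB: not local, finds count = 41 in enclosing helper().
Step 2: Returns 41 * 5 = 205.
Step 3: result = 205

The answer is 205.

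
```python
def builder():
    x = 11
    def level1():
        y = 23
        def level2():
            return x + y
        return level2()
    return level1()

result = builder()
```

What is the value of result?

Step 1: x = 11 in builder. y = 23 in level1.
Step 2: level2() reads x = 11 and y = 23 from enclosing scopes.
Step 3: result = 11 + 23 = 34

The answer is 34.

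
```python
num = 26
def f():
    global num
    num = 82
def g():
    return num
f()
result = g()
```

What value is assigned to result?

Step 1: num = 26.
Step 2: f() sets global num = 82.
Step 3: g() reads global num = 82. result = 82

The answer is 82.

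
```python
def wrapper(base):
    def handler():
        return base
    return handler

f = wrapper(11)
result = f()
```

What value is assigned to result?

Step 1: wrapper(11) creates closure capturing base = 11.
Step 2: f() returns the captured base = 11.
Step 3: result = 11

The answer is 11.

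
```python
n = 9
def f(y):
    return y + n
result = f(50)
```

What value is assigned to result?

Step 1: n = 9 is defined globally.
Step 2: f(50) uses parameter y = 50 and looks up n from global scope = 9.
Step 3: result = 50 + 9 = 59

The answer is 59.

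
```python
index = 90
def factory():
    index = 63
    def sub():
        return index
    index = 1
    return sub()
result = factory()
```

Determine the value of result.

Step 1: factory() sets index = 63, then later index = 1.
Step 2: sub() is called after index is reassigned to 1. Closures capture variables by reference, not by value.
Step 3: result = 1

The answer is 1.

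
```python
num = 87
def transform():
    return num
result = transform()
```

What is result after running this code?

Step 1: num = 87 is defined in the global scope.
Step 2: transform() looks up num. No local num exists, so Python checks the global scope via LEGB rule and finds num = 87.
Step 3: result = 87

The answer is 87.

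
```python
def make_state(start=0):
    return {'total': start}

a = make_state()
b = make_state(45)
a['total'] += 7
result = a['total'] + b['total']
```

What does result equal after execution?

Step 1: make_state() returns a new dict each call (immutable default 0).
Step 2: a = {'total': 0}, b = {'total': 45}.
Step 3: a['total'] += 7 = 7. result = 7 + 45 = 52

The answer is 52.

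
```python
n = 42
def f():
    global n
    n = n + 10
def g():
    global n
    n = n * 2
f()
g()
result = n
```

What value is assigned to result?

Step 1: n = 42.
Step 2: f() adds 10: n = 42 + 10 = 52.
Step 3: g() doubles: n = 52 * 2 = 104.
Step 4: result = 104

The answer is 104.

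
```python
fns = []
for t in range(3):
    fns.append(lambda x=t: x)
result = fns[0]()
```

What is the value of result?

Step 1: Default argument x=t captures t's value at each iteration.
Step 2: fns[0] captured x = 0 when t was 0.
Step 3: result = 0

The answer is 0.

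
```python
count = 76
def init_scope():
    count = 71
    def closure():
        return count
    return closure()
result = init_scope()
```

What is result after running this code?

Step 1: count = 76 globally, but init_scope() defines count = 71 locally.
Step 2: closure() looks up count. Not in local scope, so checks enclosing scope (init_scope) and finds count = 71.
Step 3: result = 71

The answer is 71.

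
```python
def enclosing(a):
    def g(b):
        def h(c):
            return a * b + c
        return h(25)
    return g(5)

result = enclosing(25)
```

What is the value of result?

Step 1: a = 25, b = 5, c = 25.
Step 2: h() computes a * b + c = 25 * 5 + 25 = 150.
Step 3: result = 150

The answer is 150.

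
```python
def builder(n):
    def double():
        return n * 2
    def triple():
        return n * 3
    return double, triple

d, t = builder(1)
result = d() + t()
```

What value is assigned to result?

Step 1: Both closures capture the same n = 1.
Step 2: d() = 1 * 2 = 2, t() = 1 * 3 = 3.
Step 3: result = 2 + 3 = 5

The answer is 5.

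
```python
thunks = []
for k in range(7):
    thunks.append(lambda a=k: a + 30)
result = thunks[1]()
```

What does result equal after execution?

Step 1: Default argument a=k captures k's value at definition time.
Step 2: thunks[1] was defined when k = 1, so a defaults to 1.
Step 3: result = 1 + 30 = 31 (default arg fixes the late binding issue)

The answer is 31.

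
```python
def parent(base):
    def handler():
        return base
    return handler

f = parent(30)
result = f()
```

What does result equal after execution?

Step 1: parent(30) creates closure capturing base = 30.
Step 2: f() returns the captured base = 30.
Step 3: result = 30

The answer is 30.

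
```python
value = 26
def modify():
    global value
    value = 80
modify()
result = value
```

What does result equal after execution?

Step 1: value = 26 globally.
Step 2: modify() declares global value and sets it to 80.
Step 3: After modify(), global value = 80. result = 80

The answer is 80.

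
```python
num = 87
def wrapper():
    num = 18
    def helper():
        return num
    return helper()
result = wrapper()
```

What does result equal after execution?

Step 1: num = 87 globally, but wrapper() defines num = 18 locally.
Step 2: helper() looks up num. Not in local scope, so checks enclosing scope (wrapper) and finds num = 18.
Step 3: result = 18

The answer is 18.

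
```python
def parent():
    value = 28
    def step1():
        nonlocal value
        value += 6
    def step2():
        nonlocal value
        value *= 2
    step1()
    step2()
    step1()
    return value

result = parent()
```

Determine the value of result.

Step 1: value = 28.
Step 2: step1(): value = 28 + 6 = 34.
Step 3: step2(): value = 34 * 2 = 68.
Step 4: step1(): value = 68 + 6 = 74. result = 74

The answer is 74.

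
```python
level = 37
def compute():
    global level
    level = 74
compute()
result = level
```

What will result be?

Step 1: level = 37 globally.
Step 2: compute() declares global level and sets it to 74.
Step 3: After compute(), global level = 74. result = 74

The answer is 74.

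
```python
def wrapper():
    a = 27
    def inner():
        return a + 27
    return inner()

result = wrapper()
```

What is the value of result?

Step 1: wrapper() defines a = 27.
Step 2: inner() reads a = 27 from enclosing scope, returns 27 + 27 = 54.
Step 3: result = 54

The answer is 54.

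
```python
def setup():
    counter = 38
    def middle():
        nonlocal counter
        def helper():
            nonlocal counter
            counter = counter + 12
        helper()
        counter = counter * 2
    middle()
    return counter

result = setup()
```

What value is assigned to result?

Step 1: counter = 38.
Step 2: helper() adds 12: counter = 38 + 12 = 50.
Step 3: middle() doubles: counter = 50 * 2 = 100.
Step 4: result = 100

The answer is 100.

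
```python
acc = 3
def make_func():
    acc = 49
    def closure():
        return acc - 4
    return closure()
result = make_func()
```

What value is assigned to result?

Step 1: make_func() shadows global acc with acc = 49.
Step 2: closure() finds acc = 49 in enclosing scope, computes 49 - 4 = 45.
Step 3: result = 45

The answer is 45.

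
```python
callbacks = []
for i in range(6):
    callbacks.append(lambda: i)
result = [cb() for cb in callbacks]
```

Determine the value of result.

Step 1: All 6 lambdas share the same variable i.
Step 2: After the loop, i = 5.
Step 3: Each call returns 5. result = [5, 5, 5, 5, 5, 5]

The answer is [5, 5, 5, 5, 5, 5].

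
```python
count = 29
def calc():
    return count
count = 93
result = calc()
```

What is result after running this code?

Step 1: count is first set to 29, then reassigned to 93.
Step 2: calc() is called after the reassignment, so it looks up the current global count = 93.
Step 3: result = 93

The answer is 93.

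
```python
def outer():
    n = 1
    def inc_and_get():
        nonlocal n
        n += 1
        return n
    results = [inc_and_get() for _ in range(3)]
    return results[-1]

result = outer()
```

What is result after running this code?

Step 1: n = 1.
Step 2: Three calls to inc_and_get(), each adding 1.
Step 3: Last value = 1 + 1 * 3 = 4

The answer is 4.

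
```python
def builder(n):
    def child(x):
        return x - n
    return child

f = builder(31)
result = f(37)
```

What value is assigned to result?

Step 1: builder(31) creates a closure capturing n = 31.
Step 2: f(37) computes 37 - 31 = 6.
Step 3: result = 6

The answer is 6.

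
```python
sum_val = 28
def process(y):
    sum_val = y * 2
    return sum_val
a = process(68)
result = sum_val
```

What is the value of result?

Step 1: Global sum_val = 28.
Step 2: process(68) creates local sum_val = 68 * 2 = 136.
Step 3: Global sum_val unchanged because no global keyword. result = 28

The answer is 28.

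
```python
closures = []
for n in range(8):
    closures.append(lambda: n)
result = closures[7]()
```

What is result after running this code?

Step 1: The loop creates 8 lambdas, all referencing the same variable n.
Step 2: After the loop, n = 7 (final value).
Step 3: closures[7]() looks up n at call time and finds 7. This is the late binding gotcha. result = 7

The answer is 7.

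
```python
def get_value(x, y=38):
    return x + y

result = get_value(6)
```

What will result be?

Step 1: get_value(6) uses default y = 38.
Step 2: Returns 6 + 38 = 44.
Step 3: result = 44

The answer is 44.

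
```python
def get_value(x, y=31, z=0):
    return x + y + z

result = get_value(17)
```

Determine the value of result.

Step 1: get_value(17) uses defaults y = 31, z = 0.
Step 2: Returns 17 + 31 + 0 = 48.
Step 3: result = 48

The answer is 48.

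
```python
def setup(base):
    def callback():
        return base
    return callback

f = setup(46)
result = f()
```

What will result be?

Step 1: setup(46) creates closure capturing base = 46.
Step 2: f() returns the captured base = 46.
Step 3: result = 46

The answer is 46.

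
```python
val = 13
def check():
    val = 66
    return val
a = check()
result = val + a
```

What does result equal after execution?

Step 1: Global val = 13. check() returns local val = 66.
Step 2: a = 66. Global val still = 13.
Step 3: result = 13 + 66 = 79

The answer is 79.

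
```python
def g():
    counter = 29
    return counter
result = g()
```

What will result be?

Step 1: g() defines counter = 29 in its local scope.
Step 2: return counter finds the local variable counter = 29.
Step 3: result = 29

The answer is 29.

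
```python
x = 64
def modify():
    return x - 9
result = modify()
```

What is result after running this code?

Step 1: x = 64 is defined globally.
Step 2: modify() looks up x from global scope = 64, then computes 64 - 9 = 55.
Step 3: result = 55

The answer is 55.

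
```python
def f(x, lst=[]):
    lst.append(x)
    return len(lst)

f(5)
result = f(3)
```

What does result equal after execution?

Step 1: Mutable default list persists between calls.
Step 2: First call: lst = [5], len = 1. Second call: lst = [5, 3], len = 2.
Step 3: result = 2

The answer is 2.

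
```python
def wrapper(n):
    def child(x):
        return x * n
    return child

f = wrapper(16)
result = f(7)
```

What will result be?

Step 1: wrapper(16) creates a closure capturing n = 16.
Step 2: f(7) computes 7 * 16 = 112.
Step 3: result = 112

The answer is 112.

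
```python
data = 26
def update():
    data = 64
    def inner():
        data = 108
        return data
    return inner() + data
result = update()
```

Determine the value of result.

Step 1: update() has local data = 64. inner() has local data = 108.
Step 2: inner() returns its local data = 108.
Step 3: update() returns 108 + its own data (64) = 172

The answer is 172.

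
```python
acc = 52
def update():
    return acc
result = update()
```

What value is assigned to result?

Step 1: acc = 52 is defined in the global scope.
Step 2: update() looks up acc. No local acc exists, so Python checks the global scope via LEGB rule and finds acc = 52.
Step 3: result = 52

The answer is 52.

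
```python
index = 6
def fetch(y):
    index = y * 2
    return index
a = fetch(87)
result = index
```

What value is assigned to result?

Step 1: Global index = 6.
Step 2: fetch(87) creates local index = 87 * 2 = 174.
Step 3: Global index unchanged because no global keyword. result = 6

The answer is 6.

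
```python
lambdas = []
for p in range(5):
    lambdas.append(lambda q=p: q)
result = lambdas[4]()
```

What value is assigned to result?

Step 1: Default argument q=p captures p's value at each iteration.
Step 2: lambdas[4] captured q = 4 when p was 4.
Step 3: result = 4

The answer is 4.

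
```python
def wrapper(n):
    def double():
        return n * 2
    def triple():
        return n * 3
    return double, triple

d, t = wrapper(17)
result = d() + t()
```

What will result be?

Step 1: Both closures capture the same n = 17.
Step 2: d() = 17 * 2 = 34, t() = 17 * 3 = 51.
Step 3: result = 34 + 51 = 85

The answer is 85.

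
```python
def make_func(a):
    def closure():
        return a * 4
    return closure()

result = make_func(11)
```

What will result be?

Step 1: make_func(11) binds parameter a = 11.
Step 2: closure() accesses a = 11 from enclosing scope.
Step 3: result = 11 * 4 = 44

The answer is 44.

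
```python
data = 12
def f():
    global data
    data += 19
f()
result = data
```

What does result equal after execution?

Step 1: data = 12 globally.
Step 2: f() modifies global data: data += 19 = 31.
Step 3: result = 31

The answer is 31.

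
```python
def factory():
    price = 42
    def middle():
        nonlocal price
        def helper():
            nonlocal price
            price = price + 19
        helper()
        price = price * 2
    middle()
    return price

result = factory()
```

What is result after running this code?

Step 1: price = 42.
Step 2: helper() adds 19: price = 42 + 19 = 61.
Step 3: middle() doubles: price = 61 * 2 = 122.
Step 4: result = 122

The answer is 122.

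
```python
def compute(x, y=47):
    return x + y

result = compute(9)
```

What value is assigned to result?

Step 1: compute(9) uses default y = 47.
Step 2: Returns 9 + 47 = 56.
Step 3: result = 56

The answer is 56.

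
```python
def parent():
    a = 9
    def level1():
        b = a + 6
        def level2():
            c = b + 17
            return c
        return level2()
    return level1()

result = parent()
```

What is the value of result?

Step 1: a = 9. b = a + 6 = 15.
Step 2: c = b + 17 = 15 + 17 = 32.
Step 3: result = 32

The answer is 32.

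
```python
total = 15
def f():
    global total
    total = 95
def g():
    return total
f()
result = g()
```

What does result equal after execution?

Step 1: total = 15.
Step 2: f() sets global total = 95.
Step 3: g() reads global total = 95. result = 95

The answer is 95.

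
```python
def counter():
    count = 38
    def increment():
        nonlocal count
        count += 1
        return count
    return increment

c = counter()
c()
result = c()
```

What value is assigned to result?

Step 1: counter() creates closure with count = 38.
Step 2: Each c() call increments count via nonlocal. After 2 calls: 38 + 2 = 40.
Step 3: result = 40

The answer is 40.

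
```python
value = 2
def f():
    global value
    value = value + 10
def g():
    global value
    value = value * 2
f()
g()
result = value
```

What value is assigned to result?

Step 1: value = 2.
Step 2: f() adds 10: value = 2 + 10 = 12.
Step 3: g() doubles: value = 12 * 2 = 24.
Step 4: result = 24

The answer is 24.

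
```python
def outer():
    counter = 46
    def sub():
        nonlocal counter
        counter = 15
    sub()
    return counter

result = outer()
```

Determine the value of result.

Step 1: outer() sets counter = 46.
Step 2: sub() uses nonlocal to reassign counter = 15.
Step 3: result = 15

The answer is 15.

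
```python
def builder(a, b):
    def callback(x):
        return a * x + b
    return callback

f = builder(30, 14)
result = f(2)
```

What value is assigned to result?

Step 1: builder(30, 14) captures a = 30, b = 14.
Step 2: f(2) computes 30 * 2 + 14 = 74.
Step 3: result = 74

The answer is 74.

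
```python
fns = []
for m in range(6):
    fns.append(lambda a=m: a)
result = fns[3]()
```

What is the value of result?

Step 1: Default argument a=m captures m's value at each iteration.
Step 2: fns[3] captured a = 3 when m was 3.
Step 3: result = 3

The answer is 3.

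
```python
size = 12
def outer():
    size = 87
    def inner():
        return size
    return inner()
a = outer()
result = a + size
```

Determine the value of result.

Step 1: outer() has local size = 87. inner() reads from enclosing.
Step 2: outer() returns 87. Global size = 12 unchanged.
Step 3: result = 87 + 12 = 99

The answer is 99.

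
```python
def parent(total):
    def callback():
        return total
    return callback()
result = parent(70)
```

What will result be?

Step 1: parent(70) binds parameter total = 70.
Step 2: callback() looks up total in enclosing scope and finds the parameter total = 70.
Step 3: result = 70

The answer is 70.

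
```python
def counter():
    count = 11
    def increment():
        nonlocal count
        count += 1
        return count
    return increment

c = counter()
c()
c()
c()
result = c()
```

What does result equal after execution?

Step 1: counter() creates closure with count = 11.
Step 2: Each c() call increments count via nonlocal. After 4 calls: 11 + 4 = 15.
Step 3: result = 15

The answer is 15.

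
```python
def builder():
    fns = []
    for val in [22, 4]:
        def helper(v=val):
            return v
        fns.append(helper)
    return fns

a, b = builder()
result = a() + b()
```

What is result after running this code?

Step 1: Default argument v=val captures val at each iteration.
Step 2: a() returns 22 (captured at first iteration), b() returns 4 (captured at second).
Step 3: result = 22 + 4 = 26

The answer is 26.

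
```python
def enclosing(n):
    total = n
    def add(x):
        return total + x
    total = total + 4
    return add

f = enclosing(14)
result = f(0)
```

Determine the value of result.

Step 1: enclosing(14) sets total = 14, then total = 14 + 4 = 18.
Step 2: Closures capture by reference, so add sees total = 18.
Step 3: f(0) returns 18 + 0 = 18

The answer is 18.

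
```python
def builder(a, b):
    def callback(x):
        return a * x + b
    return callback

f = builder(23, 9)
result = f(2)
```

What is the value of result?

Step 1: builder(23, 9) captures a = 23, b = 9.
Step 2: f(2) computes 23 * 2 + 9 = 55.
Step 3: result = 55

The answer is 55.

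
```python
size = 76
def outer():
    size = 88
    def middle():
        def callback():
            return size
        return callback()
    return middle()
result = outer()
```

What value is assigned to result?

Step 1: outer() defines size = 88. middle() and callback() have no local size.
Step 2: callback() checks local (none), enclosing middle() (none), enclosing outer() and finds size = 88.
Step 3: result = 88

The answer is 88.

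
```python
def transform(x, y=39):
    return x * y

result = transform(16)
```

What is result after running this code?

Step 1: transform(16) uses default y = 39.
Step 2: Returns 16 * 39 = 624.
Step 3: result = 624

The answer is 624.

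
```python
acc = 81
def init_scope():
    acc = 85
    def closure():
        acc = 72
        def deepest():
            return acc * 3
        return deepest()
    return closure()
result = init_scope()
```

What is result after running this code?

Step 1: deepest() looks up acc through LEGB: not local, finds acc = 72 in enclosing closure().
Step 2: Returns 72 * 3 = 216.
Step 3: result = 216

The answer is 216.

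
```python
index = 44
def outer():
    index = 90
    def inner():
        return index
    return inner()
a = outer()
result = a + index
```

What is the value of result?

Step 1: outer() has local index = 90. inner() reads from enclosing.
Step 2: outer() returns 90. Global index = 44 unchanged.
Step 3: result = 90 + 44 = 134

The answer is 134.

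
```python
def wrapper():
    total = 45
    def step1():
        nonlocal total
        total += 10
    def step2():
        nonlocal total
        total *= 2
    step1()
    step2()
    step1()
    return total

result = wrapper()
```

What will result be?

Step 1: total = 45.
Step 2: step1(): total = 45 + 10 = 55.
Step 3: step2(): total = 55 * 2 = 110.
Step 4: step1(): total = 110 + 10 = 120. result = 120

The answer is 120.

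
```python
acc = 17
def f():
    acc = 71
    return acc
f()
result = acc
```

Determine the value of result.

Step 1: Global acc = 17.
Step 2: f() creates local acc = 71 (shadow, not modification).
Step 3: After f() returns, global acc is unchanged. result = 17

The answer is 17.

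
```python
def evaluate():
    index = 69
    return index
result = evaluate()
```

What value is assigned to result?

Step 1: evaluate() defines index = 69 in its local scope.
Step 2: return index finds the local variable index = 69.
Step 3: result = 69

The answer is 69.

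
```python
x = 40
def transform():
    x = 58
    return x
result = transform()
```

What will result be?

Step 1: Global x = 40.
Step 2: transform() creates local x = 58, shadowing the global.
Step 3: Returns local x = 58. result = 58

The answer is 58.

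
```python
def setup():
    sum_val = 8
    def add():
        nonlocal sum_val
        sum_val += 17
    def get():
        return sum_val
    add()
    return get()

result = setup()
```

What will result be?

Step 1: sum_val = 8. add() modifies it via nonlocal, get() reads it.
Step 2: add() makes sum_val = 8 + 17 = 25.
Step 3: get() returns 25. result = 25

The answer is 25.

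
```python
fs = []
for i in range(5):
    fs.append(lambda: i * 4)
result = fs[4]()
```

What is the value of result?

Step 1: All lambdas reference the same variable i (late binding).
Step 2: After the loop, i = 4. Every lambda returns i * 4.
Step 3: fs[4]() = 4 * 4 = 16

The answer is 16.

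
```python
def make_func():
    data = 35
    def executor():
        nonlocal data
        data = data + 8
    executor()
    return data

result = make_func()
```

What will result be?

Step 1: make_func() sets data = 35.
Step 2: executor() uses nonlocal to modify data in make_func's scope: data = 35 + 8 = 43.
Step 3: make_func() returns the modified data = 43

The answer is 43.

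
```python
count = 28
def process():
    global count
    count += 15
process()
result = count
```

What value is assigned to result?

Step 1: count = 28 globally.
Step 2: process() modifies global count: count += 15 = 43.
Step 3: result = 43

The answer is 43.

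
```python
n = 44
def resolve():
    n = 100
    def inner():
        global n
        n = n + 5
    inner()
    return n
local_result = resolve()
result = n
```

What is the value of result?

Step 1: Global n = 44. resolve() creates local n = 100.
Step 2: inner() declares global n and adds 5: global n = 44 + 5 = 49.
Step 3: resolve() returns its local n = 100 (unaffected by inner).
Step 4: result = global n = 49

The answer is 49.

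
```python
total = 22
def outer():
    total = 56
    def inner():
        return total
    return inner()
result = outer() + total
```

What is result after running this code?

Step 1: Global total = 22. outer() shadows with total = 56.
Step 2: inner() returns enclosing total = 56. outer() = 56.
Step 3: result = 56 + global total (22) = 78

The answer is 78.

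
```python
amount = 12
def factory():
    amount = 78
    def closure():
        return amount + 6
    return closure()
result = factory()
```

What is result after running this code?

Step 1: factory() shadows global amount with amount = 78.
Step 2: closure() finds amount = 78 in enclosing scope, computes 78 + 6 = 84.
Step 3: result = 84

The answer is 84.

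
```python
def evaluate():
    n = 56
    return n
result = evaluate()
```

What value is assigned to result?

Step 1: evaluate() defines n = 56 in its local scope.
Step 2: return n finds the local variable n = 56.
Step 3: result = 56

The answer is 56.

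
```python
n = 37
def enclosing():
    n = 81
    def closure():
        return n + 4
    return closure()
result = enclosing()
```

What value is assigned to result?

Step 1: enclosing() shadows global n with n = 81.
Step 2: closure() finds n = 81 in enclosing scope, computes 81 + 4 = 85.
Step 3: result = 85

The answer is 85.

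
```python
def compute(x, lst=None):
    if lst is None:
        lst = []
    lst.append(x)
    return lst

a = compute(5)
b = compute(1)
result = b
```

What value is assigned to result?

Step 1: None default with guard creates a NEW list each call.
Step 2: a = [5] (fresh list). b = [1] (another fresh list).
Step 3: result = [1] (this is the fix for mutable default)

The answer is [1].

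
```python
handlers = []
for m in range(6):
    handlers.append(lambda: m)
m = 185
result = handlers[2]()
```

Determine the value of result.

Step 1: Lambdas capture the variable m by reference, not by value.
Step 2: After the loop, m is reassigned to 185.
Step 3: handlers[2]() looks up the current m = 185. result = 185

The answer is 185.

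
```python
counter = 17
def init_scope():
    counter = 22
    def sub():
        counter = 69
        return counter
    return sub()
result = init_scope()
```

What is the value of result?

Step 1: Three scopes define counter: global (17), init_scope (22), sub (69).
Step 2: sub() has its own local counter = 69, which shadows both enclosing and global.
Step 3: result = 69 (local wins in LEGB)

The answer is 69.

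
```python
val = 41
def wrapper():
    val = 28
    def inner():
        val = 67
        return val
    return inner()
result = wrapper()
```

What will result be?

Step 1: Three scopes define val: global (41), wrapper (28), inner (67).
Step 2: inner() has its own local val = 67, which shadows both enclosing and global.
Step 3: result = 67 (local wins in LEGB)

The answer is 67.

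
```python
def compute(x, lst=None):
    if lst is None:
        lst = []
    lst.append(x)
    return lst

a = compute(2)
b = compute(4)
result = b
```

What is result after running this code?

Step 1: None default with guard creates a NEW list each call.
Step 2: a = [2] (fresh list). b = [4] (another fresh list).
Step 3: result = [4] (this is the fix for mutable default)

The answer is [4].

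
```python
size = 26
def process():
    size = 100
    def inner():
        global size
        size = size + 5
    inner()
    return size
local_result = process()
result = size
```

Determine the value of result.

Step 1: Global size = 26. process() creates local size = 100.
Step 2: inner() declares global size and adds 5: global size = 26 + 5 = 31.
Step 3: process() returns its local size = 100 (unaffected by inner).
Step 4: result = global size = 31

The answer is 31.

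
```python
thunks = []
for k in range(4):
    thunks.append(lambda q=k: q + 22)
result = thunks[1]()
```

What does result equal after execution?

Step 1: Default argument q=k captures k's value at definition time.
Step 2: thunks[1] was defined when k = 1, so q defaults to 1.
Step 3: result = 1 + 22 = 23 (default arg fixes the late binding issue)

The answer is 23.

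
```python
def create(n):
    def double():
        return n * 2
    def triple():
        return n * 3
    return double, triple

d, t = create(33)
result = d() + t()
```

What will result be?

Step 1: Both closures capture the same n = 33.
Step 2: d() = 33 * 2 = 66, t() = 33 * 3 = 99.
Step 3: result = 66 + 99 = 165

The answer is 165.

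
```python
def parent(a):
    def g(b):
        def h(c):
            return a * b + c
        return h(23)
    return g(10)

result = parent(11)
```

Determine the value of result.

Step 1: a = 11, b = 10, c = 23.
Step 2: h() computes a * b + c = 11 * 10 + 23 = 133.
Step 3: result = 133

The answer is 133.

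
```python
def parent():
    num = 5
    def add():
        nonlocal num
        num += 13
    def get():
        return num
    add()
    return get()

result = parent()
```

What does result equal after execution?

Step 1: num = 5. add() modifies it via nonlocal, get() reads it.
Step 2: add() makes num = 5 + 13 = 18.
Step 3: get() returns 18. result = 18

The answer is 18.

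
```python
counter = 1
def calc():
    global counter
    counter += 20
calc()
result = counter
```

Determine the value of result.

Step 1: counter = 1 globally.
Step 2: calc() modifies global counter: counter += 20 = 21.
Step 3: result = 21

The answer is 21.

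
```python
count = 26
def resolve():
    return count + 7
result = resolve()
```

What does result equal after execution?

Step 1: count = 26 is defined globally.
Step 2: resolve() looks up count from global scope = 26, then computes 26 + 7 = 33.
Step 3: result = 33

The answer is 33.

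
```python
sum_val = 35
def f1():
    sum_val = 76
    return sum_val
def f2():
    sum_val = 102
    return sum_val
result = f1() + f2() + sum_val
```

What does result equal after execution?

Step 1: Each function shadows global sum_val with its own local.
Step 2: f1() returns 76, f2() returns 102.
Step 3: Global sum_val = 35 is unchanged. result = 76 + 102 + 35 = 213

The answer is 213.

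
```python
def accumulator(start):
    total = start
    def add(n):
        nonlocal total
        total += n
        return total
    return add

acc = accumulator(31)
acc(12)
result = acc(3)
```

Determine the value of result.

Step 1: accumulator(31) creates closure with total = 31.
Step 2: First acc(12): total = 31 + 12 = 43.
Step 3: Second acc(3): total = 43 + 3 = 46. result = 46

The answer is 46.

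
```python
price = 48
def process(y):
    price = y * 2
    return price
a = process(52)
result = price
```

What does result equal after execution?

Step 1: Global price = 48.
Step 2: process(52) creates local price = 52 * 2 = 104.
Step 3: Global price unchanged because no global keyword. result = 48

The answer is 48.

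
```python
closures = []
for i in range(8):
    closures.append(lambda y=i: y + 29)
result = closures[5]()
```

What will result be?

Step 1: Default argument y=i captures i's value at definition time.
Step 2: closures[5] was defined when i = 5, so y defaults to 5.
Step 3: result = 5 + 29 = 34 (default arg fixes the late binding issue)

The answer is 34.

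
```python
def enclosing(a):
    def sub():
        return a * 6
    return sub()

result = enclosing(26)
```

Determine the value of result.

Step 1: enclosing(26) binds parameter a = 26.
Step 2: sub() accesses a = 26 from enclosing scope.
Step 3: result = 26 * 6 = 156

The answer is 156.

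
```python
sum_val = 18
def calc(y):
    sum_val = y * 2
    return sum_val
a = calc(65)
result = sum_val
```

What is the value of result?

Step 1: Global sum_val = 18.
Step 2: calc(65) creates local sum_val = 65 * 2 = 130.
Step 3: Global sum_val unchanged because no global keyword. result = 18

The answer is 18.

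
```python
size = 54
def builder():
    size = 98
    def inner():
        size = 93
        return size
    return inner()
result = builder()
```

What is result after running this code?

Step 1: Three scopes define size: global (54), builder (98), inner (93).
Step 2: inner() has its own local size = 93, which shadows both enclosing and global.
Step 3: result = 93 (local wins in LEGB)

The answer is 93.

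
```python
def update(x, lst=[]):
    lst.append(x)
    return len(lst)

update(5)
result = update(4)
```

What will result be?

Step 1: Mutable default list persists between calls.
Step 2: First call: lst = [5], len = 1. Second call: lst = [5, 4], len = 2.
Step 3: result = 2

The answer is 2.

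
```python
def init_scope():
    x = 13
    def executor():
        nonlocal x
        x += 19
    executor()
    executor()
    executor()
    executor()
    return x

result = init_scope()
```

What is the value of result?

Step 1: x starts at 13.
Step 2: executor() is called 4 times, each adding 19.
Step 3: x = 13 + 19 * 4 = 89

The answer is 89.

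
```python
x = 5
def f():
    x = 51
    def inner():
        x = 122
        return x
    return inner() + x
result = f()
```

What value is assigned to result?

Step 1: f() has local x = 51. inner() has local x = 122.
Step 2: inner() returns its local x = 122.
Step 3: f() returns 122 + its own x (51) = 173

The answer is 173.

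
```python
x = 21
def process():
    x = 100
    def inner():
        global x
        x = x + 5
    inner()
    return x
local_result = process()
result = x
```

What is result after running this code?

Step 1: Global x = 21. process() creates local x = 100.
Step 2: inner() declares global x and adds 5: global x = 21 + 5 = 26.
Step 3: process() returns its local x = 100 (unaffected by inner).
Step 4: result = global x = 26

The answer is 26.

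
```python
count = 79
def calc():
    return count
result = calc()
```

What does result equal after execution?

Step 1: count = 79 is defined in the global scope.
Step 2: calc() looks up count. No local count exists, so Python checks the global scope via LEGB rule and finds count = 79.
Step 3: result = 79

The answer is 79.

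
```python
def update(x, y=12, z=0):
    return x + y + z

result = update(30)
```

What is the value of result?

Step 1: update(30) uses defaults y = 12, z = 0.
Step 2: Returns 30 + 12 + 0 = 42.
Step 3: result = 42

The answer is 42.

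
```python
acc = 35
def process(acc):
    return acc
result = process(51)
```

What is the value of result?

Step 1: Global acc = 35.
Step 2: process(51) takes parameter acc = 51, which shadows the global.
Step 3: result = 51

The answer is 51.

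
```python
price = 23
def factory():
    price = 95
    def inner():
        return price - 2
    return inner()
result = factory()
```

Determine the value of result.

Step 1: factory() shadows global price with price = 95.
Step 2: inner() finds price = 95 in enclosing scope, computes 95 - 2 = 93.
Step 3: result = 93

The answer is 93.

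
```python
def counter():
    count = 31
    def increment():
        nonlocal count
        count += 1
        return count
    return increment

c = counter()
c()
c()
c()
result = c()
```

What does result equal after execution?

Step 1: counter() creates closure with count = 31.
Step 2: Each c() call increments count via nonlocal. After 4 calls: 31 + 4 = 35.
Step 3: result = 35

The answer is 35.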